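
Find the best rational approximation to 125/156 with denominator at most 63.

Expand x = 125/156 as a continued fraction with the Euclidean algorithm:
  125 = 0*156 + 125, so a_0 = 0.
  156 = 1*125 + 31, so a_1 = 1.
  125 = 4*31 + 1, so a_2 = 4.
  31 = 31*1 + 0, so a_3 = 31.
so x = [0; 1, 4, 31].
Convergents (p_i = a_i*p_{i-1} + p_{i-2}, q_i = a_i*q_{i-1} + q_{i-2} with p_{-2}=0, p_{-1}=1, q_{-2}=1, q_{-1}=0), until the denominator exceeds 63:
  i=0: a_0=0, p_0 = 0*1 + 0 = 0, q_0 = 0*0 + 1 = 1.
  i=1: a_1=1, p_1 = 1*0 + 1 = 1, q_1 = 1*1 + 0 = 1.
  i=2: a_2=4, p_2 = 4*1 + 0 = 4, q_2 = 4*1 + 1 = 5.
  i=3: a_3=31, p_3 = 31*4 + 1 = 125, q_3 = 31*5 + 1 = 156.
q_3 = 156 > 63, so the last convergent with denominator <= 63 is p_2/q_2 = 4/5.
The closest fraction with denominator <= 63 is either p_2/q_2 or the intermediate fraction (k*p_2 + p_1)/(k*q_2 + q_1) with the largest k >= 1 whose denominator stays <= 63; these approach x as k grows, and every other convergent or intermediate fraction in range is farther away.
Largest k: floor((63 - q_1)/q_2) = floor((63 - 1)/5) = 12.
That gives (12*4 + 1)/(12*5 + 1) = 49/61.
Compare the errors: |x - 4/5| = |125*5 - 4*156|/(156*5) = 1/780, and |x - 49/61| = |125*61 - 49*156|/(156*61) = 19/9516.
Cross-multiplying, 1*9516 = 9516 < 14820 = 19*780, so 1/780 is smaller: the convergent 4/5 is closer to x than 49/61.

4/5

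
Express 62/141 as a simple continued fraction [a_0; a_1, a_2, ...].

Run the Euclidean algorithm on 62 and 141; the successive quotients are the partial quotients a_0, a_1, ... (each step inverts the fractional part left over by the previous one):
  62 = 0*141 + 62, so a_0 = 0.
  141 = 2*62 + 17, so a_1 = 2.
  62 = 3*17 + 11, so a_2 = 3.
  17 = 1*11 + 6, so a_3 = 1.
  11 = 1*6 + 5, so a_4 = 1.
  6 = 1*5 + 1, so a_5 = 1.
  5 = 5*1 + 0, so a_6 = 5.
The remainder reaches 0 after 7 divisions, so the expansion has 7 partial quotients, read off in order.

[0; 2, 3, 1, 1, 1, 5]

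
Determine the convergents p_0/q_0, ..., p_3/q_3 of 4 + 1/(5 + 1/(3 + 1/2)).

4/1, 21/5, 67/16, 155/37

Using the convergent recurrence p_i = a_i*p_{i-1} + p_{i-2}, q_i = a_i*q_{i-1} + q_{i-2} with p_{-2}=0, p_{-1}=1, q_{-2}=1, q_{-1}=0:
  i=0: a_0=4, p_0 = 4*1 + 0 = 4, q_0 = 4*0 + 1 = 1.
  i=1: a_1=5, p_1 = 5*4 + 1 = 21, q_1 = 5*1 + 0 = 5.
  i=2: a_2=3, p_2 = 3*21 + 4 = 67, q_2 = 3*5 + 1 = 16.
  i=3: a_3=2, p_3 = 2*67 + 21 = 155, q_3 = 2*16 + 5 = 37.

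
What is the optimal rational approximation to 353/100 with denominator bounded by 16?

Expand x = 353/100 as a continued fraction with the Euclidean algorithm:
  353 = 3*100 + 53, so a_0 = 3.
  100 = 1*53 + 47, so a_1 = 1.
  53 = 1*47 + 6, so a_2 = 1.
  47 = 7*6 + 5, so a_3 = 7.
  6 = 1*5 + 1, so a_4 = 1.
  5 = 5*1 + 0, so a_5 = 5.
so x = [3; 1, 1, 7, 1, 5].
Convergents (p_i = a_i*p_{i-1} + p_{i-2}, q_i = a_i*q_{i-1} + q_{i-2} with p_{-2}=0, p_{-1}=1, q_{-2}=1, q_{-1}=0), until the denominator exceeds 16:
  i=0: a_0=3, p_0 = 3*1 + 0 = 3, q_0 = 3*0 + 1 = 1.
  i=1: a_1=1, p_1 = 1*3 + 1 = 4, q_1 = 1*1 + 0 = 1.
  i=2: a_2=1, p_2 = 1*4 + 3 = 7, q_2 = 1*1 + 1 = 2.
  i=3: a_3=7, p_3 = 7*7 + 4 = 53, q_3 = 7*2 + 1 = 15.
  i=4: a_4=1, p_4 = 1*53 + 7 = 60, q_4 = 1*15 + 2 = 17.
q_4 = 17 > 16, so the last convergent with denominator <= 16 is p_3/q_3 = 53/15.
The closest fraction with denominator <= 16 is either p_3/q_3 or the intermediate fraction (k*p_3 + p_2)/(k*q_3 + q_2) with the largest k >= 1 whose denominator stays <= 16; these approach x as k grows, and every other convergent or intermediate fraction in range is farther away.
Largest k: floor((16 - q_2)/q_3) = floor((16 - 2)/15) = 0.
Since k = 0, no intermediate fraction beyond p_3/q_3 has denominator <= 16, so the convergent 53/15 is the closest (its error is |353*15 - 53*100|/(100*15) = 5/1500).

53/15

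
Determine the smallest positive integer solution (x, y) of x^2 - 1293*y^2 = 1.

(x, y) = (863, 24)

First expand sqrt(1293) as a continued fraction. With x_i = (sqrt(1293) + m_i)/d_i and (m_0, d_0) = (0, 1): a_0 = floor(sqrt(1293)) = 35, since 35^2 = 1225 <= 1293 < 1296 = 36^2.
Iterate m_{i+1} = d_i*a_i - m_i, d_{i+1} = (1293 - m_{i+1}^2)/d_i, a_{i+1} = floor((a_0 + m_{i+1})/d_{i+1}):
  m_1 = 1*35 - 0 = 35, d_1 = (1293 - 35^2)/1 = 68/1 = 68, a_1 = floor((35 + 35)/68) = 1.
  m_2 = 68*1 - 35 = 33, d_2 = (1293 - 33^2)/68 = 204/68 = 3, a_2 = floor((35 + 33)/3) = 22.
  m_3 = 3*22 - 33 = 33, d_3 = (1293 - 33^2)/3 = 204/3 = 68, a_3 = floor((35 + 33)/68) = 1.
  m_4 = 68*1 - 33 = 35, d_4 = (1293 - 35^2)/68 = 68/68 = 1, a_4 = floor((35 + 35)/1) = 70.
  m_5 = 1*70 - 35 = 35, d_5 = (1293 - 35^2)/1 = 68/1 = 68: (m_5, d_5) = (m_1, d_1) = (35, 68), so from here the quotients repeat a_1, ..., a_4; the period length is 4.
So sqrt(1293) = [35; (1, 22, 1, 70)] with period length k = 4.
k is even, so the fundamental solution of x^2 - 1293y^2 = 1 is (p_{k-1}, q_{k-1}) = (p_3, q_3); compute convergents through index 3.
Convergents (p_i = a_i*p_{i-1} + p_{i-2}, q_i = a_i*q_{i-1} + q_{i-2} with p_{-2}=0, p_{-1}=1, q_{-2}=1, q_{-1}=0):
  i=0: a_0=35, p_0 = 35*1 + 0 = 35, q_0 = 35*0 + 1 = 1.
  i=1: a_1=1, p_1 = 1*35 + 1 = 36, q_1 = 1*1 + 0 = 1.
  i=2: a_2=22, p_2 = 22*36 + 35 = 827, q_2 = 22*1 + 1 = 23.
  i=3: a_3=1, p_3 = 1*827 + 36 = 863, q_3 = 1*23 + 1 = 24.
Check: 863^2 - 1293*24^2 = 744769 - 744768 = 1, so (x, y) = (863, 24) solves the equation, and by the theorem it is the least positive solution.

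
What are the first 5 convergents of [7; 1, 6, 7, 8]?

Using the convergent recurrence p_i = a_i*p_{i-1} + p_{i-2}, q_i = a_i*q_{i-1} + q_{i-2} with p_{-2}=0, p_{-1}=1, q_{-2}=1, q_{-1}=0:
  i=0: a_0=7, p_0 = 7*1 + 0 = 7, q_0 = 7*0 + 1 = 1.
  i=1: a_1=1, p_1 = 1*7 + 1 = 8, q_1 = 1*1 + 0 = 1.
  i=2: a_2=6, p_2 = 6*8 + 7 = 55, q_2 = 6*1 + 1 = 7.
  i=3: a_3=7, p_3 = 7*55 + 8 = 393, q_3 = 7*7 + 1 = 50.
  i=4: a_4=8, p_4 = 8*393 + 55 = 3199, q_4 = 8*50 + 7 = 407.

7/1, 8/1, 55/7, 393/50, 3199/407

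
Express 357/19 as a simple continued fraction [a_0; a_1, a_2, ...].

[18; 1, 3, 1, 3]

Run the Euclidean algorithm on 357 and 19; the successive quotients are the partial quotients a_0, a_1, ... (each step inverts the fractional part left over by the previous one):
  357 = 18*19 + 15, so a_0 = 18.
  19 = 1*15 + 4, so a_1 = 1.
  15 = 3*4 + 3, so a_2 = 3.
  4 = 1*3 + 1, so a_3 = 1.
  3 = 3*1 + 0, so a_4 = 3.
The remainder reaches 0 after 5 divisions, so the expansion has 5 partial quotients, read off in order.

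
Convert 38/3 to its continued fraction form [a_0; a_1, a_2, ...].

[12; 1, 2]

Run the Euclidean algorithm on 38 and 3; the successive quotients are the partial quotients a_0, a_1, ... (each step inverts the fractional part left over by the previous one):
  38 = 12*3 + 2, so a_0 = 12.
  3 = 1*2 + 1, so a_1 = 1.
  2 = 2*1 + 0, so a_2 = 2.
The remainder reaches 0 after 3 divisions, so the expansion has 3 partial quotients, read off in order.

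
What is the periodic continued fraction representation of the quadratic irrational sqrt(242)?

[15; (1, 1, 3, 1, 14, 1, 3, 1, 1, 30)]

Write x_i = (sqrt(242) + m_i)/d_i with (m_0, d_0) = (0, 1). a_0 = floor(sqrt(242)) = 15, since 15^2 = 225 <= 242 < 256 = 16^2.
Iterate m_{i+1} = d_i*a_i - m_i, d_{i+1} = (242 - m_{i+1}^2)/d_i, a_{i+1} = floor((a_0 + m_{i+1})/d_{i+1}):
  m_1 = 1*15 - 0 = 15, d_1 = (242 - 15^2)/1 = 17/1 = 17, a_1 = floor((15 + 15)/17) = 1.
  m_2 = 17*1 - 15 = 2, d_2 = (242 - 2^2)/17 = 238/17 = 14, a_2 = floor((15 + 2)/14) = 1.
  m_3 = 14*1 - 2 = 12, d_3 = (242 - 12^2)/14 = 98/14 = 7, a_3 = floor((15 + 12)/7) = 3.
  m_4 = 7*3 - 12 = 9, d_4 = (242 - 9^2)/7 = 161/7 = 23, a_4 = floor((15 + 9)/23) = 1.
  m_5 = 23*1 - 9 = 14, d_5 = (242 - 14^2)/23 = 46/23 = 2, a_5 = floor((15 + 14)/2) = 14.
  m_6 = 2*14 - 14 = 14, d_6 = (242 - 14^2)/2 = 46/2 = 23, a_6 = floor((15 + 14)/23) = 1.
  m_7 = 23*1 - 14 = 9, d_7 = (242 - 9^2)/23 = 161/23 = 7, a_7 = floor((15 + 9)/7) = 3.
  m_8 = 7*3 - 9 = 12, d_8 = (242 - 12^2)/7 = 98/7 = 14, a_8 = floor((15 + 12)/14) = 1.
  m_9 = 14*1 - 12 = 2, d_9 = (242 - 2^2)/14 = 238/14 = 17, a_9 = floor((15 + 2)/17) = 1.
  m_10 = 17*1 - 2 = 15, d_10 = (242 - 15^2)/17 = 17/17 = 1, a_10 = floor((15 + 15)/1) = 30.
  m_11 = 1*30 - 15 = 15, d_11 = (242 - 15^2)/1 = 17/1 = 17: (m_11, d_11) = (m_1, d_1) = (15, 17), so from here the quotients repeat a_1, ..., a_10; the period length is 10.
Hence the expansion of sqrt(242) is a_0 = 15 followed by the repeating block 1, 1, 3, 1, 14, 1, 3, 1, 1, 30 (period 10).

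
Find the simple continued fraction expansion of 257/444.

Run the Euclidean algorithm on 257 and 444; the successive quotients are the partial quotients a_0, a_1, ... (each step inverts the fractional part left over by the previous one):
  257 = 0*444 + 257, so a_0 = 0.
  444 = 1*257 + 187, so a_1 = 1.
  257 = 1*187 + 70, so a_2 = 1.
  187 = 2*70 + 47, so a_3 = 2.
  70 = 1*47 + 23, so a_4 = 1.
  47 = 2*23 + 1, so a_5 = 2.
  23 = 23*1 + 0, so a_6 = 23.
The remainder reaches 0 after 7 divisions, so the expansion has 7 partial quotients, read off in order.

[0; 1, 1, 2, 1, 2, 23]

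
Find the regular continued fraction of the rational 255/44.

[5; 1, 3, 1, 8]

Run the Euclidean algorithm on 255 and 44; the successive quotients are the partial quotients a_0, a_1, ... (each step inverts the fractional part left over by the previous one):
  255 = 5*44 + 35, so a_0 = 5.
  44 = 1*35 + 9, so a_1 = 1.
  35 = 3*9 + 8, so a_2 = 3.
  9 = 1*8 + 1, so a_3 = 1.
  8 = 8*1 + 0, so a_4 = 8.
The remainder reaches 0 after 5 divisions, so the expansion has 5 partial quotients, read off in order.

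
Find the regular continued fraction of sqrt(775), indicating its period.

[27; (1, 5, 4, 1, 8, 2, 8, 1, 4, 5, 1, 54)]

Write x_i = (sqrt(775) + m_i)/d_i with (m_0, d_0) = (0, 1). a_0 = floor(sqrt(775)) = 27, since 27^2 = 729 <= 775 < 784 = 28^2.
Iterate m_{i+1} = d_i*a_i - m_i, d_{i+1} = (775 - m_{i+1}^2)/d_i, a_{i+1} = floor((a_0 + m_{i+1})/d_{i+1}):
  m_1 = 1*27 - 0 = 27, d_1 = (775 - 27^2)/1 = 46/1 = 46, a_1 = floor((27 + 27)/46) = 1.
  m_2 = 46*1 - 27 = 19, d_2 = (775 - 19^2)/46 = 414/46 = 9, a_2 = floor((27 + 19)/9) = 5.
  m_3 = 9*5 - 19 = 26, d_3 = (775 - 26^2)/9 = 99/9 = 11, a_3 = floor((27 + 26)/11) = 4.
  m_4 = 11*4 - 26 = 18, d_4 = (775 - 18^2)/11 = 451/11 = 41, a_4 = floor((27 + 18)/41) = 1.
  m_5 = 41*1 - 18 = 23, d_5 = (775 - 23^2)/41 = 246/41 = 6, a_5 = floor((27 + 23)/6) = 8.
  m_6 = 6*8 - 23 = 25, d_6 = (775 - 25^2)/6 = 150/6 = 25, a_6 = floor((27 + 25)/25) = 2.
  m_7 = 25*2 - 25 = 25, d_7 = (775 - 25^2)/25 = 150/25 = 6, a_7 = floor((27 + 25)/6) = 8.
  m_8 = 6*8 - 25 = 23, d_8 = (775 - 23^2)/6 = 246/6 = 41, a_8 = floor((27 + 23)/41) = 1.
  m_9 = 41*1 - 23 = 18, d_9 = (775 - 18^2)/41 = 451/41 = 11, a_9 = floor((27 + 18)/11) = 4.
  m_10 = 11*4 - 18 = 26, d_10 = (775 - 26^2)/11 = 99/11 = 9, a_10 = floor((27 + 26)/9) = 5.
  m_11 = 9*5 - 26 = 19, d_11 = (775 - 19^2)/9 = 414/9 = 46, a_11 = floor((27 + 19)/46) = 1.
  m_12 = 46*1 - 19 = 27, d_12 = (775 - 27^2)/46 = 46/46 = 1, a_12 = floor((27 + 27)/1) = 54.
  m_13 = 1*54 - 27 = 27, d_13 = (775 - 27^2)/1 = 46/1 = 46: (m_13, d_13) = (m_1, d_1) = (27, 46), so from here the quotients repeat a_1, ..., a_12; the period length is 12.
Hence the expansion of sqrt(775) is a_0 = 27 followed by the repeating block 1, 5, 4, 1, 8, 2, 8, 1, 4, 5, 1, 54 (period 12).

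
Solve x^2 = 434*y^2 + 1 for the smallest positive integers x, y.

(x, y) = (125, 6)

First expand sqrt(434) as a continued fraction. With x_i = (sqrt(434) + m_i)/d_i and (m_0, d_0) = (0, 1): a_0 = floor(sqrt(434)) = 20, since 20^2 = 400 <= 434 < 441 = 21^2.
Iterate m_{i+1} = d_i*a_i - m_i, d_{i+1} = (434 - m_{i+1}^2)/d_i, a_{i+1} = floor((a_0 + m_{i+1})/d_{i+1}):
  m_1 = 1*20 - 0 = 20, d_1 = (434 - 20^2)/1 = 34/1 = 34, a_1 = floor((20 + 20)/34) = 1.
  m_2 = 34*1 - 20 = 14, d_2 = (434 - 14^2)/34 = 238/34 = 7, a_2 = floor((20 + 14)/7) = 4.
  m_3 = 7*4 - 14 = 14, d_3 = (434 - 14^2)/7 = 238/7 = 34, a_3 = floor((20 + 14)/34) = 1.
  m_4 = 34*1 - 14 = 20, d_4 = (434 - 20^2)/34 = 34/34 = 1, a_4 = floor((20 + 20)/1) = 40.
  m_5 = 1*40 - 20 = 20, d_5 = (434 - 20^2)/1 = 34/1 = 34: (m_5, d_5) = (m_1, d_1) = (20, 34), so from here the quotients repeat a_1, ..., a_4; the period length is 4.
So sqrt(434) = [20; (1, 4, 1, 40)] with period length k = 4.
k is even, so the fundamental solution of x^2 - 434y^2 = 1 is (p_{k-1}, q_{k-1}) = (p_3, q_3); compute convergents through index 3.
Convergents (p_i = a_i*p_{i-1} + p_{i-2}, q_i = a_i*q_{i-1} + q_{i-2} with p_{-2}=0, p_{-1}=1, q_{-2}=1, q_{-1}=0):
  i=0: a_0=20, p_0 = 20*1 + 0 = 20, q_0 = 20*0 + 1 = 1.
  i=1: a_1=1, p_1 = 1*20 + 1 = 21, q_1 = 1*1 + 0 = 1.
  i=2: a_2=4, p_2 = 4*21 + 20 = 104, q_2 = 4*1 + 1 = 5.
  i=3: a_3=1, p_3 = 1*104 + 21 = 125, q_3 = 1*5 + 1 = 6.
Check: 125^2 - 434*6^2 = 15625 - 15624 = 1, so (x, y) = (125, 6) solves the equation, and by the theorem it is the least positive solution.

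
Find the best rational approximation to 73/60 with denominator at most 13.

Expand x = 73/60 as a continued fraction with the Euclidean algorithm:
  73 = 1*60 + 13, so a_0 = 1.
  60 = 4*13 + 8, so a_1 = 4.
  13 = 1*8 + 5, so a_2 = 1.
  8 = 1*5 + 3, so a_3 = 1.
  5 = 1*3 + 2, so a_4 = 1.
  3 = 1*2 + 1, so a_5 = 1.
  2 = 2*1 + 0, so a_6 = 2.
so x = [1; 4, 1, 1, 1, 1, 2].
Convergents (p_i = a_i*p_{i-1} + p_{i-2}, q_i = a_i*q_{i-1} + q_{i-2} with p_{-2}=0, p_{-1}=1, q_{-2}=1, q_{-1}=0), until the denominator exceeds 13:
  i=0: a_0=1, p_0 = 1*1 + 0 = 1, q_0 = 1*0 + 1 = 1.
  i=1: a_1=4, p_1 = 4*1 + 1 = 5, q_1 = 4*1 + 0 = 4.
  i=2: a_2=1, p_2 = 1*5 + 1 = 6, q_2 = 1*4 + 1 = 5.
  i=3: a_3=1, p_3 = 1*6 + 5 = 11, q_3 = 1*5 + 4 = 9.
  i=4: a_4=1, p_4 = 1*11 + 6 = 17, q_4 = 1*9 + 5 = 14.
q_4 = 14 > 13, so the last convergent with denominator <= 13 is p_3/q_3 = 11/9.
The closest fraction with denominator <= 13 is either p_3/q_3 or the intermediate fraction (k*p_3 + p_2)/(k*q_3 + q_2) with the largest k >= 1 whose denominator stays <= 13; these approach x as k grows, and every other convergent or intermediate fraction in range is farther away.
Largest k: floor((13 - q_2)/q_3) = floor((13 - 5)/9) = 0.
Since k = 0, no intermediate fraction beyond p_3/q_3 has denominator <= 13, so the convergent 11/9 is the closest (its error is |73*9 - 11*60|/(60*9) = 3/540).

11/9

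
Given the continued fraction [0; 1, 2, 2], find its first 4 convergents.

0/1, 1/1, 2/3, 5/7

Using the convergent recurrence p_i = a_i*p_{i-1} + p_{i-2}, q_i = a_i*q_{i-1} + q_{i-2} with p_{-2}=0, p_{-1}=1, q_{-2}=1, q_{-1}=0:
  i=0: a_0=0, p_0 = 0*1 + 0 = 0, q_0 = 0*0 + 1 = 1.
  i=1: a_1=1, p_1 = 1*0 + 1 = 1, q_1 = 1*1 + 0 = 1.
  i=2: a_2=2, p_2 = 2*1 + 0 = 2, q_2 = 2*1 + 1 = 3.
  i=3: a_3=2, p_3 = 2*2 + 1 = 5, q_3 = 2*3 + 1 = 7.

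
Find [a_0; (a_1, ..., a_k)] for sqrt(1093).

Write x_i = (sqrt(1093) + m_i)/d_i with (m_0, d_0) = (0, 1). a_0 = floor(sqrt(1093)) = 33, since 33^2 = 1089 <= 1093 < 1156 = 34^2.
Iterate m_{i+1} = d_i*a_i - m_i, d_{i+1} = (1093 - m_{i+1}^2)/d_i, a_{i+1} = floor((a_0 + m_{i+1})/d_{i+1}):
  m_1 = 1*33 - 0 = 33, d_1 = (1093 - 33^2)/1 = 4/1 = 4, a_1 = floor((33 + 33)/4) = 16.
  m_2 = 4*16 - 33 = 31, d_2 = (1093 - 31^2)/4 = 132/4 = 33, a_2 = floor((33 + 31)/33) = 1.
  m_3 = 33*1 - 31 = 2, d_3 = (1093 - 2^2)/33 = 1089/33 = 33, a_3 = floor((33 + 2)/33) = 1.
  m_4 = 33*1 - 2 = 31, d_4 = (1093 - 31^2)/33 = 132/33 = 4, a_4 = floor((33 + 31)/4) = 16.
  m_5 = 4*16 - 31 = 33, d_5 = (1093 - 33^2)/4 = 4/4 = 1, a_5 = floor((33 + 33)/1) = 66.
  m_6 = 1*66 - 33 = 33, d_6 = (1093 - 33^2)/1 = 4/1 = 4: (m_6, d_6) = (m_1, d_1) = (33, 4), so from here the quotients repeat a_1, ..., a_5; the period length is 5.
Hence the expansion of sqrt(1093) is a_0 = 33 followed by the repeating block 16, 1, 1, 16, 66 (period 5).

[33; (16, 1, 1, 16, 66)]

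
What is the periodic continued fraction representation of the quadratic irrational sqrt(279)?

Write x_i = (sqrt(279) + m_i)/d_i with (m_0, d_0) = (0, 1). a_0 = floor(sqrt(279)) = 16, since 16^2 = 256 <= 279 < 289 = 17^2.
Iterate m_{i+1} = d_i*a_i - m_i, d_{i+1} = (279 - m_{i+1}^2)/d_i, a_{i+1} = floor((a_0 + m_{i+1})/d_{i+1}):
  m_1 = 1*16 - 0 = 16, d_1 = (279 - 16^2)/1 = 23/1 = 23, a_1 = floor((16 + 16)/23) = 1.
  m_2 = 23*1 - 16 = 7, d_2 = (279 - 7^2)/23 = 230/23 = 10, a_2 = floor((16 + 7)/10) = 2.
  m_3 = 10*2 - 7 = 13, d_3 = (279 - 13^2)/10 = 110/10 = 11, a_3 = floor((16 + 13)/11) = 2.
  m_4 = 11*2 - 13 = 9, d_4 = (279 - 9^2)/11 = 198/11 = 18, a_4 = floor((16 + 9)/18) = 1.
  m_5 = 18*1 - 9 = 9, d_5 = (279 - 9^2)/18 = 198/18 = 11, a_5 = floor((16 + 9)/11) = 2.
  m_6 = 11*2 - 9 = 13, d_6 = (279 - 13^2)/11 = 110/11 = 10, a_6 = floor((16 + 13)/10) = 2.
  m_7 = 10*2 - 13 = 7, d_7 = (279 - 7^2)/10 = 230/10 = 23, a_7 = floor((16 + 7)/23) = 1.
  m_8 = 23*1 - 7 = 16, d_8 = (279 - 16^2)/23 = 23/23 = 1, a_8 = floor((16 + 16)/1) = 32.
  m_9 = 1*32 - 16 = 16, d_9 = (279 - 16^2)/1 = 23/1 = 23: (m_9, d_9) = (m_1, d_1) = (16, 23), so from here the quotients repeat a_1, ..., a_8; the period length is 8.
Hence the expansion of sqrt(279) is a_0 = 16 followed by the repeating block 1, 2, 2, 1, 2, 2, 1, 32 (period 8).

[16; (1, 2, 2, 1, 2, 2, 1, 32)]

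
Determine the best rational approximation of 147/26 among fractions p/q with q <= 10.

17/3

Expand x = 147/26 as a continued fraction with the Euclidean algorithm:
  147 = 5*26 + 17, so a_0 = 5.
  26 = 1*17 + 9, so a_1 = 1.
  17 = 1*9 + 8, so a_2 = 1.
  9 = 1*8 + 1, so a_3 = 1.
  8 = 8*1 + 0, so a_4 = 8.
so x = [5; 1, 1, 1, 8].
Convergents (p_i = a_i*p_{i-1} + p_{i-2}, q_i = a_i*q_{i-1} + q_{i-2} with p_{-2}=0, p_{-1}=1, q_{-2}=1, q_{-1}=0), until the denominator exceeds 10:
  i=0: a_0=5, p_0 = 5*1 + 0 = 5, q_0 = 5*0 + 1 = 1.
  i=1: a_1=1, p_1 = 1*5 + 1 = 6, q_1 = 1*1 + 0 = 1.
  i=2: a_2=1, p_2 = 1*6 + 5 = 11, q_2 = 1*1 + 1 = 2.
  i=3: a_3=1, p_3 = 1*11 + 6 = 17, q_3 = 1*2 + 1 = 3.
  i=4: a_4=8, p_4 = 8*17 + 11 = 147, q_4 = 8*3 + 2 = 26.
q_4 = 26 > 10, so the last convergent with denominator <= 10 is p_3/q_3 = 17/3.
The closest fraction with denominator <= 10 is either p_3/q_3 or the intermediate fraction (k*p_3 + p_2)/(k*q_3 + q_2) with the largest k >= 1 whose denominator stays <= 10; these approach x as k grows, and every other convergent or intermediate fraction in range is farther away.
Largest k: floor((10 - q_2)/q_3) = floor((10 - 2)/3) = 2.
That gives (2*17 + 11)/(2*3 + 2) = 45/8.
Compare the errors: |x - 17/3| = |147*3 - 17*26|/(26*3) = 1/78, and |x - 45/8| = |147*8 - 45*26|/(26*8) = 6/208.
Cross-multiplying, 1*208 = 208 < 468 = 6*78, so 1/78 is smaller: the convergent 17/3 is closer to x than 45/8.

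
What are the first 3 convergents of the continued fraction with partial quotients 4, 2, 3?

Using the convergent recurrence p_i = a_i*p_{i-1} + p_{i-2}, q_i = a_i*q_{i-1} + q_{i-2} with p_{-2}=0, p_{-1}=1, q_{-2}=1, q_{-1}=0:
  i=0: a_0=4, p_0 = 4*1 + 0 = 4, q_0 = 4*0 + 1 = 1.
  i=1: a_1=2, p_1 = 2*4 + 1 = 9, q_1 = 2*1 + 0 = 2.
  i=2: a_2=3, p_2 = 3*9 + 4 = 31, q_2 = 3*2 + 1 = 7.

4/1, 9/2, 31/7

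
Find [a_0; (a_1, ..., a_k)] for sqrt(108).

Write x_i = (sqrt(108) + m_i)/d_i with (m_0, d_0) = (0, 1). a_0 = floor(sqrt(108)) = 10, since 10^2 = 100 <= 108 < 121 = 11^2.
Iterate m_{i+1} = d_i*a_i - m_i, d_{i+1} = (108 - m_{i+1}^2)/d_i, a_{i+1} = floor((a_0 + m_{i+1})/d_{i+1}):
  m_1 = 1*10 - 0 = 10, d_1 = (108 - 10^2)/1 = 8/1 = 8, a_1 = floor((10 + 10)/8) = 2.
  m_2 = 8*2 - 10 = 6, d_2 = (108 - 6^2)/8 = 72/8 = 9, a_2 = floor((10 + 6)/9) = 1.
  m_3 = 9*1 - 6 = 3, d_3 = (108 - 3^2)/9 = 99/9 = 11, a_3 = floor((10 + 3)/11) = 1.
  m_4 = 11*1 - 3 = 8, d_4 = (108 - 8^2)/11 = 44/11 = 4, a_4 = floor((10 + 8)/4) = 4.
  m_5 = 4*4 - 8 = 8, d_5 = (108 - 8^2)/4 = 44/4 = 11, a_5 = floor((10 + 8)/11) = 1.
  m_6 = 11*1 - 8 = 3, d_6 = (108 - 3^2)/11 = 99/11 = 9, a_6 = floor((10 + 3)/9) = 1.
  m_7 = 9*1 - 3 = 6, d_7 = (108 - 6^2)/9 = 72/9 = 8, a_7 = floor((10 + 6)/8) = 2.
  m_8 = 8*2 - 6 = 10, d_8 = (108 - 10^2)/8 = 8/8 = 1, a_8 = floor((10 + 10)/1) = 20.
  m_9 = 1*20 - 10 = 10, d_9 = (108 - 10^2)/1 = 8/1 = 8: (m_9, d_9) = (m_1, d_1) = (10, 8), so from here the quotients repeat a_1, ..., a_8; the period length is 8.
Hence the expansion of sqrt(108) is a_0 = 10 followed by the repeating block 2, 1, 1, 4, 1, 1, 2, 20 (period 8).

[10; (2, 1, 1, 4, 1, 1, 2, 20)]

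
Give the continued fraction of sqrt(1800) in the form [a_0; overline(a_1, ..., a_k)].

[42; overline(2, 2, 1, 8, 1, 2, 2, 84)]

Write x_i = (sqrt(1800) + m_i)/d_i with (m_0, d_0) = (0, 1). a_0 = floor(sqrt(1800)) = 42, since 42^2 = 1764 <= 1800 < 1849 = 43^2.
Iterate m_{i+1} = d_i*a_i - m_i, d_{i+1} = (1800 - m_{i+1}^2)/d_i, a_{i+1} = floor((a_0 + m_{i+1})/d_{i+1}):
  m_1 = 1*42 - 0 = 42, d_1 = (1800 - 42^2)/1 = 36/1 = 36, a_1 = floor((42 + 42)/36) = 2.
  m_2 = 36*2 - 42 = 30, d_2 = (1800 - 30^2)/36 = 900/36 = 25, a_2 = floor((42 + 30)/25) = 2.
  m_3 = 25*2 - 30 = 20, d_3 = (1800 - 20^2)/25 = 1400/25 = 56, a_3 = floor((42 + 20)/56) = 1.
  m_4 = 56*1 - 20 = 36, d_4 = (1800 - 36^2)/56 = 504/56 = 9, a_4 = floor((42 + 36)/9) = 8.
  m_5 = 9*8 - 36 = 36, d_5 = (1800 - 36^2)/9 = 504/9 = 56, a_5 = floor((42 + 36)/56) = 1.
  m_6 = 56*1 - 36 = 20, d_6 = (1800 - 20^2)/56 = 1400/56 = 25, a_6 = floor((42 + 20)/25) = 2.
  m_7 = 25*2 - 20 = 30, d_7 = (1800 - 30^2)/25 = 900/25 = 36, a_7 = floor((42 + 30)/36) = 2.
  m_8 = 36*2 - 30 = 42, d_8 = (1800 - 42^2)/36 = 36/36 = 1, a_8 = floor((42 + 42)/1) = 84.
  m_9 = 1*84 - 42 = 42, d_9 = (1800 - 42^2)/1 = 36/1 = 36: (m_9, d_9) = (m_1, d_1) = (42, 36), so from here the quotients repeat a_1, ..., a_8; the period length is 8.
Hence the expansion of sqrt(1800) is a_0 = 42 followed by the repeating block 2, 2, 1, 8, 1, 2, 2, 84 (period 8).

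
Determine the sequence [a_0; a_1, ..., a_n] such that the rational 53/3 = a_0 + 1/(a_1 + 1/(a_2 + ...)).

[17; 1, 2]

Run the Euclidean algorithm on 53 and 3; the successive quotients are the partial quotients a_0, a_1, ... (each step inverts the fractional part left over by the previous one):
  53 = 17*3 + 2, so a_0 = 17.
  3 = 1*2 + 1, so a_1 = 1.
  2 = 2*1 + 0, so a_2 = 2.
The remainder reaches 0 after 3 divisions, so the expansion has 3 partial quotients, read off in order.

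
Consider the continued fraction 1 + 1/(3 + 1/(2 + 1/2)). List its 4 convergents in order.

1/1, 4/3, 9/7, 22/17

Using the convergent recurrence p_i = a_i*p_{i-1} + p_{i-2}, q_i = a_i*q_{i-1} + q_{i-2} with p_{-2}=0, p_{-1}=1, q_{-2}=1, q_{-1}=0:
  i=0: a_0=1, p_0 = 1*1 + 0 = 1, q_0 = 1*0 + 1 = 1.
  i=1: a_1=3, p_1 = 3*1 + 1 = 4, q_1 = 3*1 + 0 = 3.
  i=2: a_2=2, p_2 = 2*4 + 1 = 9, q_2 = 2*3 + 1 = 7.
  i=3: a_3=2, p_3 = 2*9 + 4 = 22, q_3 = 2*7 + 3 = 17.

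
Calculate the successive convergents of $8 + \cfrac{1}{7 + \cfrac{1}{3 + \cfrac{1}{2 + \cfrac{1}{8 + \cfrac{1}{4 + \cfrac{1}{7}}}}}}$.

8/1, 57/7, 179/22, 415/51, 3499/430, 14411/1771, 104376/12827

Using the convergent recurrence p_i = a_i*p_{i-1} + p_{i-2}, q_i = a_i*q_{i-1} + q_{i-2} with p_{-2}=0, p_{-1}=1, q_{-2}=1, q_{-1}=0:
  i=0: a_0=8, p_0 = 8*1 + 0 = 8, q_0 = 8*0 + 1 = 1.
  i=1: a_1=7, p_1 = 7*8 + 1 = 57, q_1 = 7*1 + 0 = 7.
  i=2: a_2=3, p_2 = 3*57 + 8 = 179, q_2 = 3*7 + 1 = 22.
  i=3: a_3=2, p_3 = 2*179 + 57 = 415, q_3 = 2*22 + 7 = 51.
  i=4: a_4=8, p_4 = 8*415 + 179 = 3499, q_4 = 8*51 + 22 = 430.
  i=5: a_5=4, p_5 = 4*3499 + 415 = 14411, q_5 = 4*430 + 51 = 1771.
  i=6: a_6=7, p_6 = 7*14411 + 3499 = 104376, q_6 = 7*1771 + 430 = 12827.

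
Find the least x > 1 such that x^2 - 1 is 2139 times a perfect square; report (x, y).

First expand sqrt(2139) as a continued fraction. With x_i = (sqrt(2139) + m_i)/d_i and (m_0, d_0) = (0, 1): a_0 = floor(sqrt(2139)) = 46, since 46^2 = 2116 <= 2139 < 2209 = 47^2.
Iterate m_{i+1} = d_i*a_i - m_i, d_{i+1} = (2139 - m_{i+1}^2)/d_i, a_{i+1} = floor((a_0 + m_{i+1})/d_{i+1}):
  m_1 = 1*46 - 0 = 46, d_1 = (2139 - 46^2)/1 = 23/1 = 23, a_1 = floor((46 + 46)/23) = 4.
  m_2 = 23*4 - 46 = 46, d_2 = (2139 - 46^2)/23 = 23/23 = 1, a_2 = floor((46 + 46)/1) = 92.
  m_3 = 1*92 - 46 = 46, d_3 = (2139 - 46^2)/1 = 23/1 = 23: (m_3, d_3) = (m_1, d_1) = (46, 23), so from here the quotients repeat a_1, a_2; the period length is 2.
So sqrt(2139) = [46; (4, 92)] with period length k = 2.
k is even, so the fundamental solution of x^2 - 2139y^2 = 1 is (p_{k-1}, q_{k-1}) = (p_1, q_1); compute convergents through index 1.
Convergents (p_i = a_i*p_{i-1} + p_{i-2}, q_i = a_i*q_{i-1} + q_{i-2} with p_{-2}=0, p_{-1}=1, q_{-2}=1, q_{-1}=0):
  i=0: a_0=46, p_0 = 46*1 + 0 = 46, q_0 = 46*0 + 1 = 1.
  i=1: a_1=4, p_1 = 4*46 + 1 = 185, q_1 = 4*1 + 0 = 4.
Check: 185^2 - 2139*4^2 = 34225 - 34224 = 1, so (x, y) = (185, 4) solves the equation, and by the theorem it is the least positive solution.

(x, y) = (185, 4)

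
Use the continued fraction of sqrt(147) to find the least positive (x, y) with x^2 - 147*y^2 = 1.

(x, y) = (97, 8)

First expand sqrt(147) as a continued fraction. With x_i = (sqrt(147) + m_i)/d_i and (m_0, d_0) = (0, 1): a_0 = floor(sqrt(147)) = 12, since 12^2 = 144 <= 147 < 169 = 13^2.
Iterate m_{i+1} = d_i*a_i - m_i, d_{i+1} = (147 - m_{i+1}^2)/d_i, a_{i+1} = floor((a_0 + m_{i+1})/d_{i+1}):
  m_1 = 1*12 - 0 = 12, d_1 = (147 - 12^2)/1 = 3/1 = 3, a_1 = floor((12 + 12)/3) = 8.
  m_2 = 3*8 - 12 = 12, d_2 = (147 - 12^2)/3 = 3/3 = 1, a_2 = floor((12 + 12)/1) = 24.
  m_3 = 1*24 - 12 = 12, d_3 = (147 - 12^2)/1 = 3/1 = 3: (m_3, d_3) = (m_1, d_1) = (12, 3), so from here the quotients repeat a_1, a_2; the period length is 2.
So sqrt(147) = [12; (8, 24)] with period length k = 2.
k is even, so the fundamental solution of x^2 - 147y^2 = 1 is (p_{k-1}, q_{k-1}) = (p_1, q_1); compute convergents through index 1.
Convergents (p_i = a_i*p_{i-1} + p_{i-2}, q_i = a_i*q_{i-1} + q_{i-2} with p_{-2}=0, p_{-1}=1, q_{-2}=1, q_{-1}=0):
  i=0: a_0=12, p_0 = 12*1 + 0 = 12, q_0 = 12*0 + 1 = 1.
  i=1: a_1=8, p_1 = 8*12 + 1 = 97, q_1 = 8*1 + 0 = 8.
Check: 97^2 - 147*8^2 = 9409 - 9408 = 1, so (x, y) = (97, 8) solves the equation, and by the theorem it is the least positive solution.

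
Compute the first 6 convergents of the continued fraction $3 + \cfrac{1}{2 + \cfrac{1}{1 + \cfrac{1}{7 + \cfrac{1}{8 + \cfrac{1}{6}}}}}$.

3/1, 7/2, 10/3, 77/23, 626/187, 3833/1145

Using the convergent recurrence p_i = a_i*p_{i-1} + p_{i-2}, q_i = a_i*q_{i-1} + q_{i-2} with p_{-2}=0, p_{-1}=1, q_{-2}=1, q_{-1}=0:
  i=0: a_0=3, p_0 = 3*1 + 0 = 3, q_0 = 3*0 + 1 = 1.
  i=1: a_1=2, p_1 = 2*3 + 1 = 7, q_1 = 2*1 + 0 = 2.
  i=2: a_2=1, p_2 = 1*7 + 3 = 10, q_2 = 1*2 + 1 = 3.
  i=3: a_3=7, p_3 = 7*10 + 7 = 77, q_3 = 7*3 + 2 = 23.
  i=4: a_4=8, p_4 = 8*77 + 10 = 626, q_4 = 8*23 + 3 = 187.
  i=5: a_5=6, p_5 = 6*626 + 77 = 3833, q_5 = 6*187 + 23 = 1145.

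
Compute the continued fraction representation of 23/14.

[1; 1, 1, 1, 4]

Run the Euclidean algorithm on 23 and 14; the successive quotients are the partial quotients a_0, a_1, ... (each step inverts the fractional part left over by the previous one):
  23 = 1*14 + 9, so a_0 = 1.
  14 = 1*9 + 5, so a_1 = 1.
  9 = 1*5 + 4, so a_2 = 1.
  5 = 1*4 + 1, so a_3 = 1.
  4 = 4*1 + 0, so a_4 = 4.
The remainder reaches 0 after 5 divisions, so the expansion has 5 partial quotients, read off in order.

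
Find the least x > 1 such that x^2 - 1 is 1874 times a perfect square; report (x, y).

(x, y) = (21455425, 495624)

First expand sqrt(1874) as a continued fraction. With x_i = (sqrt(1874) + m_i)/d_i and (m_0, d_0) = (0, 1): a_0 = floor(sqrt(1874)) = 43, since 43^2 = 1849 <= 1874 < 1936 = 44^2.
Iterate m_{i+1} = d_i*a_i - m_i, d_{i+1} = (1874 - m_{i+1}^2)/d_i, a_{i+1} = floor((a_0 + m_{i+1})/d_{i+1}):
  m_1 = 1*43 - 0 = 43, d_1 = (1874 - 43^2)/1 = 25/1 = 25, a_1 = floor((43 + 43)/25) = 3.
  m_2 = 25*3 - 43 = 32, d_2 = (1874 - 32^2)/25 = 850/25 = 34, a_2 = floor((43 + 32)/34) = 2.
  m_3 = 34*2 - 32 = 36, d_3 = (1874 - 36^2)/34 = 578/34 = 17, a_3 = floor((43 + 36)/17) = 4.
  m_4 = 17*4 - 36 = 32, d_4 = (1874 - 32^2)/17 = 850/17 = 50, a_4 = floor((43 + 32)/50) = 1.
  m_5 = 50*1 - 32 = 18, d_5 = (1874 - 18^2)/50 = 1550/50 = 31, a_5 = floor((43 + 18)/31) = 1.
  m_6 = 31*1 - 18 = 13, d_6 = (1874 - 13^2)/31 = 1705/31 = 55, a_6 = floor((43 + 13)/55) = 1.
  m_7 = 55*1 - 13 = 42, d_7 = (1874 - 42^2)/55 = 110/55 = 2, a_7 = floor((43 + 42)/2) = 42.
  m_8 = 2*42 - 42 = 42, d_8 = (1874 - 42^2)/2 = 110/2 = 55, a_8 = floor((43 + 42)/55) = 1.
  m_9 = 55*1 - 42 = 13, d_9 = (1874 - 13^2)/55 = 1705/55 = 31, a_9 = floor((43 + 13)/31) = 1.
  m_10 = 31*1 - 13 = 18, d_10 = (1874 - 18^2)/31 = 1550/31 = 50, a_10 = floor((43 + 18)/50) = 1.
  m_11 = 50*1 - 18 = 32, d_11 = (1874 - 32^2)/50 = 850/50 = 17, a_11 = floor((43 + 32)/17) = 4.
  m_12 = 17*4 - 32 = 36, d_12 = (1874 - 36^2)/17 = 578/17 = 34, a_12 = floor((43 + 36)/34) = 2.
  m_13 = 34*2 - 36 = 32, d_13 = (1874 - 32^2)/34 = 850/34 = 25, a_13 = floor((43 + 32)/25) = 3.
  m_14 = 25*3 - 32 = 43, d_14 = (1874 - 43^2)/25 = 25/25 = 1, a_14 = floor((43 + 43)/1) = 86.
  m_15 = 1*86 - 43 = 43, d_15 = (1874 - 43^2)/1 = 25/1 = 25: (m_15, d_15) = (m_1, d_1) = (43, 25), so from here the quotients repeat a_1, ..., a_14; the period length is 14.
So sqrt(1874) = [43; (3, 2, 4, 1, 1, 1, 42, 1, 1, 1, 4, 2, 3, 86)] with period length k = 14.
k is even, so the fundamental solution of x^2 - 1874y^2 = 1 is (p_{k-1}, q_{k-1}) = (p_13, q_13); compute convergents through index 13.
Convergents (p_i = a_i*p_{i-1} + p_{i-2}, q_i = a_i*q_{i-1} + q_{i-2} with p_{-2}=0, p_{-1}=1, q_{-2}=1, q_{-1}=0):
  i=0: a_0=43, p_0 = 43*1 + 0 = 43, q_0 = 43*0 + 1 = 1.
  i=1: a_1=3, p_1 = 3*43 + 1 = 130, q_1 = 3*1 + 0 = 3.
  i=2: a_2=2, p_2 = 2*130 + 43 = 303, q_2 = 2*3 + 1 = 7.
  i=3: a_3=4, p_3 = 4*303 + 130 = 1342, q_3 = 4*7 + 3 = 31.
  i=4: a_4=1, p_4 = 1*1342 + 303 = 1645, q_4 = 1*31 + 7 = 38.
  i=5: a_5=1, p_5 = 1*1645 + 1342 = 2987, q_5 = 1*38 + 31 = 69.
  i=6: a_6=1, p_6 = 1*2987 + 1645 = 4632, q_6 = 1*69 + 38 = 107.
  i=7: a_7=42, p_7 = 42*4632 + 2987 = 197531, q_7 = 42*107 + 69 = 4563.
  i=8: a_8=1, p_8 = 1*197531 + 4632 = 202163, q_8 = 1*4563 + 107 = 4670.
  i=9: a_9=1, p_9 = 1*202163 + 197531 = 399694, q_9 = 1*4670 + 4563 = 9233.
  i=10: a_10=1, p_10 = 1*399694 + 202163 = 601857, q_10 = 1*9233 + 4670 = 13903.
  i=11: a_11=4, p_11 = 4*601857 + 399694 = 2807122, q_11 = 4*13903 + 9233 = 64845.
  i=12: a_12=2, p_12 = 2*2807122 + 601857 = 6216101, q_12 = 2*64845 + 13903 = 143593.
  i=13: a_13=3, p_13 = 3*6216101 + 2807122 = 21455425, q_13 = 3*143593 + 64845 = 495624.
Check: 21455425^2 - 1874*495624^2 = 460335261930625 - 460335261930624 = 1, so (x, y) = (21455425, 495624) solves the equation, and by the theorem it is the least positive solution.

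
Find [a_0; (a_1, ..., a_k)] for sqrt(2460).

[49; (1, 1, 2, 24, 2, 1, 1, 98)]

Write x_i = (sqrt(2460) + m_i)/d_i with (m_0, d_0) = (0, 1). a_0 = floor(sqrt(2460)) = 49, since 49^2 = 2401 <= 2460 < 2500 = 50^2.
Iterate m_{i+1} = d_i*a_i - m_i, d_{i+1} = (2460 - m_{i+1}^2)/d_i, a_{i+1} = floor((a_0 + m_{i+1})/d_{i+1}):
  m_1 = 1*49 - 0 = 49, d_1 = (2460 - 49^2)/1 = 59/1 = 59, a_1 = floor((49 + 49)/59) = 1.
  m_2 = 59*1 - 49 = 10, d_2 = (2460 - 10^2)/59 = 2360/59 = 40, a_2 = floor((49 + 10)/40) = 1.
  m_3 = 40*1 - 10 = 30, d_3 = (2460 - 30^2)/40 = 1560/40 = 39, a_3 = floor((49 + 30)/39) = 2.
  m_4 = 39*2 - 30 = 48, d_4 = (2460 - 48^2)/39 = 156/39 = 4, a_4 = floor((49 + 48)/4) = 24.
  m_5 = 4*24 - 48 = 48, d_5 = (2460 - 48^2)/4 = 156/4 = 39, a_5 = floor((49 + 48)/39) = 2.
  m_6 = 39*2 - 48 = 30, d_6 = (2460 - 30^2)/39 = 1560/39 = 40, a_6 = floor((49 + 30)/40) = 1.
  m_7 = 40*1 - 30 = 10, d_7 = (2460 - 10^2)/40 = 2360/40 = 59, a_7 = floor((49 + 10)/59) = 1.
  m_8 = 59*1 - 10 = 49, d_8 = (2460 - 49^2)/59 = 59/59 = 1, a_8 = floor((49 + 49)/1) = 98.
  m_9 = 1*98 - 49 = 49, d_9 = (2460 - 49^2)/1 = 59/1 = 59: (m_9, d_9) = (m_1, d_1) = (49, 59), so from here the quotients repeat a_1, ..., a_8; the period length is 8.
Hence the expansion of sqrt(2460) is a_0 = 49 followed by the repeating block 1, 1, 2, 24, 2, 1, 1, 98 (period 8).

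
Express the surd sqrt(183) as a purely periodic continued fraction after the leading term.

Write x_i = (sqrt(183) + m_i)/d_i with (m_0, d_0) = (0, 1). a_0 = floor(sqrt(183)) = 13, since 13^2 = 169 <= 183 < 196 = 14^2.
Iterate m_{i+1} = d_i*a_i - m_i, d_{i+1} = (183 - m_{i+1}^2)/d_i, a_{i+1} = floor((a_0 + m_{i+1})/d_{i+1}):
  m_1 = 1*13 - 0 = 13, d_1 = (183 - 13^2)/1 = 14/1 = 14, a_1 = floor((13 + 13)/14) = 1.
  m_2 = 14*1 - 13 = 1, d_2 = (183 - 1^2)/14 = 182/14 = 13, a_2 = floor((13 + 1)/13) = 1.
  m_3 = 13*1 - 1 = 12, d_3 = (183 - 12^2)/13 = 39/13 = 3, a_3 = floor((13 + 12)/3) = 8.
  m_4 = 3*8 - 12 = 12, d_4 = (183 - 12^2)/3 = 39/3 = 13, a_4 = floor((13 + 12)/13) = 1.
  m_5 = 13*1 - 12 = 1, d_5 = (183 - 1^2)/13 = 182/13 = 14, a_5 = floor((13 + 1)/14) = 1.
  m_6 = 14*1 - 1 = 13, d_6 = (183 - 13^2)/14 = 14/14 = 1, a_6 = floor((13 + 13)/1) = 26.
  m_7 = 1*26 - 13 = 13, d_7 = (183 - 13^2)/1 = 14/1 = 14: (m_7, d_7) = (m_1, d_1) = (13, 14), so from here the quotients repeat a_1, ..., a_6; the period length is 6.
Hence the expansion of sqrt(183) is a_0 = 13 followed by the repeating block 1, 1, 8, 1, 1, 26 (period 6).

[13; (1, 1, 8, 1, 1, 26)]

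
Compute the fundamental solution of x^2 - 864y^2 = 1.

(x, y) = (470449, 16005)

First expand sqrt(864) as a continued fraction. With x_i = (sqrt(864) + m_i)/d_i and (m_0, d_0) = (0, 1): a_0 = floor(sqrt(864)) = 29, since 29^2 = 841 <= 864 < 900 = 30^2.
Iterate m_{i+1} = d_i*a_i - m_i, d_{i+1} = (864 - m_{i+1}^2)/d_i, a_{i+1} = floor((a_0 + m_{i+1})/d_{i+1}):
  m_1 = 1*29 - 0 = 29, d_1 = (864 - 29^2)/1 = 23/1 = 23, a_1 = floor((29 + 29)/23) = 2.
  m_2 = 23*2 - 29 = 17, d_2 = (864 - 17^2)/23 = 575/23 = 25, a_2 = floor((29 + 17)/25) = 1.
  m_3 = 25*1 - 17 = 8, d_3 = (864 - 8^2)/25 = 800/25 = 32, a_3 = floor((29 + 8)/32) = 1.
  m_4 = 32*1 - 8 = 24, d_4 = (864 - 24^2)/32 = 288/32 = 9, a_4 = floor((29 + 24)/9) = 5.
  m_5 = 9*5 - 24 = 21, d_5 = (864 - 21^2)/9 = 423/9 = 47, a_5 = floor((29 + 21)/47) = 1.
  m_6 = 47*1 - 21 = 26, d_6 = (864 - 26^2)/47 = 188/47 = 4, a_6 = floor((29 + 26)/4) = 13.
  m_7 = 4*13 - 26 = 26, d_7 = (864 - 26^2)/4 = 188/4 = 47, a_7 = floor((29 + 26)/47) = 1.
  m_8 = 47*1 - 26 = 21, d_8 = (864 - 21^2)/47 = 423/47 = 9, a_8 = floor((29 + 21)/9) = 5.
  m_9 = 9*5 - 21 = 24, d_9 = (864 - 24^2)/9 = 288/9 = 32, a_9 = floor((29 + 24)/32) = 1.
  m_10 = 32*1 - 24 = 8, d_10 = (864 - 8^2)/32 = 800/32 = 25, a_10 = floor((29 + 8)/25) = 1.
  m_11 = 25*1 - 8 = 17, d_11 = (864 - 17^2)/25 = 575/25 = 23, a_11 = floor((29 + 17)/23) = 2.
  m_12 = 23*2 - 17 = 29, d_12 = (864 - 29^2)/23 = 23/23 = 1, a_12 = floor((29 + 29)/1) = 58.
  m_13 = 1*58 - 29 = 29, d_13 = (864 - 29^2)/1 = 23/1 = 23: (m_13, d_13) = (m_1, d_1) = (29, 23), so from here the quotients repeat a_1, ..., a_12; the period length is 12.
So sqrt(864) = [29; (2, 1, 1, 5, 1, 13, 1, 5, 1, 1, 2, 58)] with period length k = 12.
k is even, so the fundamental solution of x^2 - 864y^2 = 1 is (p_{k-1}, q_{k-1}) = (p_11, q_11); compute convergents through index 11.
Convergents (p_i = a_i*p_{i-1} + p_{i-2}, q_i = a_i*q_{i-1} + q_{i-2} with p_{-2}=0, p_{-1}=1, q_{-2}=1, q_{-1}=0):
  i=0: a_0=29, p_0 = 29*1 + 0 = 29, q_0 = 29*0 + 1 = 1.
  i=1: a_1=2, p_1 = 2*29 + 1 = 59, q_1 = 2*1 + 0 = 2.
  i=2: a_2=1, p_2 = 1*59 + 29 = 88, q_2 = 1*2 + 1 = 3.
  i=3: a_3=1, p_3 = 1*88 + 59 = 147, q_3 = 1*3 + 2 = 5.
  i=4: a_4=5, p_4 = 5*147 + 88 = 823, q_4 = 5*5 + 3 = 28.
  i=5: a_5=1, p_5 = 1*823 + 147 = 970, q_5 = 1*28 + 5 = 33.
  i=6: a_6=13, p_6 = 13*970 + 823 = 13433, q_6 = 13*33 + 28 = 457.
  i=7: a_7=1, p_7 = 1*13433 + 970 = 14403, q_7 = 1*457 + 33 = 490.
  i=8: a_8=5, p_8 = 5*14403 + 13433 = 85448, q_8 = 5*490 + 457 = 2907.
  i=9: a_9=1, p_9 = 1*85448 + 14403 = 99851, q_9 = 1*2907 + 490 = 3397.
  i=10: a_10=1, p_10 = 1*99851 + 85448 = 185299, q_10 = 1*3397 + 2907 = 6304.
  i=11: a_11=2, p_11 = 2*185299 + 99851 = 470449, q_11 = 2*6304 + 3397 = 16005.
Check: 470449^2 - 864*16005^2 = 221322261601 - 221322261600 = 1, so (x, y) = (470449, 16005) solves the equation, and by the theorem it is the least positive solution.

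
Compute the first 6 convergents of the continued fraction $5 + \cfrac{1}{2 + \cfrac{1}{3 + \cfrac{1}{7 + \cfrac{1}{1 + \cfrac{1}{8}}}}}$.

5/1, 11/2, 38/7, 277/51, 315/58, 2797/515

Using the convergent recurrence p_i = a_i*p_{i-1} + p_{i-2}, q_i = a_i*q_{i-1} + q_{i-2} with p_{-2}=0, p_{-1}=1, q_{-2}=1, q_{-1}=0:
  i=0: a_0=5, p_0 = 5*1 + 0 = 5, q_0 = 5*0 + 1 = 1.
  i=1: a_1=2, p_1 = 2*5 + 1 = 11, q_1 = 2*1 + 0 = 2.
  i=2: a_2=3, p_2 = 3*11 + 5 = 38, q_2 = 3*2 + 1 = 7.
  i=3: a_3=7, p_3 = 7*38 + 11 = 277, q_3 = 7*7 + 2 = 51.
  i=4: a_4=1, p_4 = 1*277 + 38 = 315, q_4 = 1*51 + 7 = 58.
  i=5: a_5=8, p_5 = 8*315 + 277 = 2797, q_5 = 8*58 + 51 = 515.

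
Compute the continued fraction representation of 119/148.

[0; 1, 4, 9, 1, 2]

Run the Euclidean algorithm on 119 and 148; the successive quotients are the partial quotients a_0, a_1, ... (each step inverts the fractional part left over by the previous one):
  119 = 0*148 + 119, so a_0 = 0.
  148 = 1*119 + 29, so a_1 = 1.
  119 = 4*29 + 3, so a_2 = 4.
  29 = 9*3 + 2, so a_3 = 9.
  3 = 1*2 + 1, so a_4 = 1.
  2 = 2*1 + 0, so a_5 = 2.
The remainder reaches 0 after 6 divisions, so the expansion has 6 partial quotients, read off in order.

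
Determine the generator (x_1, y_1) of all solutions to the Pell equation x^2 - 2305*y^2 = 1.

(x, y) = (4609, 96)

First expand sqrt(2305) as a continued fraction. With x_i = (sqrt(2305) + m_i)/d_i and (m_0, d_0) = (0, 1): a_0 = floor(sqrt(2305)) = 48, since 48^2 = 2304 <= 2305 < 2401 = 49^2.
Iterate m_{i+1} = d_i*a_i - m_i, d_{i+1} = (2305 - m_{i+1}^2)/d_i, a_{i+1} = floor((a_0 + m_{i+1})/d_{i+1}):
  m_1 = 1*48 - 0 = 48, d_1 = (2305 - 48^2)/1 = 1/1 = 1, a_1 = floor((48 + 48)/1) = 96.
  m_2 = 1*96 - 48 = 48, d_2 = (2305 - 48^2)/1 = 1/1 = 1: (m_2, d_2) = (m_1, d_1) = (48, 1), so from here the quotient a_1 repeats; the period length is 1.
So sqrt(2305) = [48; (96)] with period length k = 1.
k is odd, so (p_{k-1}, q_{k-1}) only solves x^2 - 2305y^2 = -1 and the fundamental solution of x^2 - 2305y^2 = 1 is (p_{2k-1}, q_{2k-1}) = (p_1, q_1); compute convergents through index 1, running through the period twice.
Convergents (p_i = a_i*p_{i-1} + p_{i-2}, q_i = a_i*q_{i-1} + q_{i-2} with p_{-2}=0, p_{-1}=1, q_{-2}=1, q_{-1}=0):
  i=0: a_0=48, p_0 = 48*1 + 0 = 48, q_0 = 48*0 + 1 = 1.
  i=1: a_1=96, p_1 = 96*48 + 1 = 4609, q_1 = 96*1 + 0 = 96.
Indeed p_0^2 - 2305*q_0^2 = 2304 - 2305 = -1, not +1.
Check: 4609^2 - 2305*96^2 = 21242881 - 21242880 = 1, so (x, y) = (4609, 96) solves the equation, and by the theorem it is the least positive solution.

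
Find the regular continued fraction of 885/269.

Run the Euclidean algorithm on 885 and 269; the successive quotients are the partial quotients a_0, a_1, ... (each step inverts the fractional part left over by the previous one):
  885 = 3*269 + 78, so a_0 = 3.
  269 = 3*78 + 35, so a_1 = 3.
  78 = 2*35 + 8, so a_2 = 2.
  35 = 4*8 + 3, so a_3 = 4.
  8 = 2*3 + 2, so a_4 = 2.
  3 = 1*2 + 1, so a_5 = 1.
  2 = 2*1 + 0, so a_6 = 2.
The remainder reaches 0 after 7 divisions, so the expansion has 7 partial quotients, read off in order.

[3; 3, 2, 4, 2, 1, 2]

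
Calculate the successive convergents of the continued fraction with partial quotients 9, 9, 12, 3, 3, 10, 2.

Using the convergent recurrence p_i = a_i*p_{i-1} + p_{i-2}, q_i = a_i*q_{i-1} + q_{i-2} with p_{-2}=0, p_{-1}=1, q_{-2}=1, q_{-1}=0:
  i=0: a_0=9, p_0 = 9*1 + 0 = 9, q_0 = 9*0 + 1 = 1.
  i=1: a_1=9, p_1 = 9*9 + 1 = 82, q_1 = 9*1 + 0 = 9.
  i=2: a_2=12, p_2 = 12*82 + 9 = 993, q_2 = 12*9 + 1 = 109.
  i=3: a_3=3, p_3 = 3*993 + 82 = 3061, q_3 = 3*109 + 9 = 336.
  i=4: a_4=3, p_4 = 3*3061 + 993 = 10176, q_4 = 3*336 + 109 = 1117.
  i=5: a_5=10, p_5 = 10*10176 + 3061 = 104821, q_5 = 10*1117 + 336 = 11506.
  i=6: a_6=2, p_6 = 2*104821 + 10176 = 219818, q_6 = 2*11506 + 1117 = 24129.

9/1, 82/9, 993/109, 3061/336, 10176/1117, 104821/11506, 219818/24129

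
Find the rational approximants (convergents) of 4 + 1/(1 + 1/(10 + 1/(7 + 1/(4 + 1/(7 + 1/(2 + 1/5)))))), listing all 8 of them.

Using the convergent recurrence p_i = a_i*p_{i-1} + p_{i-2}, q_i = a_i*q_{i-1} + q_{i-2} with p_{-2}=0, p_{-1}=1, q_{-2}=1, q_{-1}=0:
  i=0: a_0=4, p_0 = 4*1 + 0 = 4, q_0 = 4*0 + 1 = 1.
  i=1: a_1=1, p_1 = 1*4 + 1 = 5, q_1 = 1*1 + 0 = 1.
  i=2: a_2=10, p_2 = 10*5 + 4 = 54, q_2 = 10*1 + 1 = 11.
  i=3: a_3=7, p_3 = 7*54 + 5 = 383, q_3 = 7*11 + 1 = 78.
  i=4: a_4=4, p_4 = 4*383 + 54 = 1586, q_4 = 4*78 + 11 = 323.
  i=5: a_5=7, p_5 = 7*1586 + 383 = 11485, q_5 = 7*323 + 78 = 2339.
  i=6: a_6=2, p_6 = 2*11485 + 1586 = 24556, q_6 = 2*2339 + 323 = 5001.
  i=7: a_7=5, p_7 = 5*24556 + 11485 = 134265, q_7 = 5*5001 + 2339 = 27344.

4/1, 5/1, 54/11, 383/78, 1586/323, 11485/2339, 24556/5001, 134265/27344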